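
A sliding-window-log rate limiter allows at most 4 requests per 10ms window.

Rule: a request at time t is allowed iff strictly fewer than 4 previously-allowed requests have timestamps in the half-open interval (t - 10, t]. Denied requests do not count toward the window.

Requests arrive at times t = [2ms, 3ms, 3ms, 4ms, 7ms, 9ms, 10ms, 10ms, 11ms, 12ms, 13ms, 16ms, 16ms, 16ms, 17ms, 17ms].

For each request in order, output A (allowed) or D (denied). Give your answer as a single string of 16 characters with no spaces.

Tracking allowed requests in the window:
  req#1 t=2ms: ALLOW
  req#2 t=3ms: ALLOW
  req#3 t=3ms: ALLOW
  req#4 t=4ms: ALLOW
  req#5 t=7ms: DENY
  req#6 t=9ms: DENY
  req#7 t=10ms: DENY
  req#8 t=10ms: DENY
  req#9 t=11ms: DENY
  req#10 t=12ms: ALLOW
  req#11 t=13ms: ALLOW
  req#12 t=16ms: ALLOW
  req#13 t=16ms: ALLOW
  req#14 t=16ms: DENY
  req#15 t=17ms: DENY
  req#16 t=17ms: DENY

Answer: AAAADDDDDAAAADDD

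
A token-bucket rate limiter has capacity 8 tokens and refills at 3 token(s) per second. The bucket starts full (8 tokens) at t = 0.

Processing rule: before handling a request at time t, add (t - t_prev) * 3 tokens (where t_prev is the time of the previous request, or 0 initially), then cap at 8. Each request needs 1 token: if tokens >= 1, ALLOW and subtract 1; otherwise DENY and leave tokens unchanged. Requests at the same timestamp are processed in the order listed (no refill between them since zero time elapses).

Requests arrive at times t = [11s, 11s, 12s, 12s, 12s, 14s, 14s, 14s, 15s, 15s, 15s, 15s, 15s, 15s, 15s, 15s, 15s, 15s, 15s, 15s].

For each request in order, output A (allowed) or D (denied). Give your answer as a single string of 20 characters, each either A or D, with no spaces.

Answer: AAAAAAAAAAAAAAAADDDD

Derivation:
Simulating step by step:
  req#1 t=11s: ALLOW
  req#2 t=11s: ALLOW
  req#3 t=12s: ALLOW
  req#4 t=12s: ALLOW
  req#5 t=12s: ALLOW
  req#6 t=14s: ALLOW
  req#7 t=14s: ALLOW
  req#8 t=14s: ALLOW
  req#9 t=15s: ALLOW
  req#10 t=15s: ALLOW
  req#11 t=15s: ALLOW
  req#12 t=15s: ALLOW
  req#13 t=15s: ALLOW
  req#14 t=15s: ALLOW
  req#15 t=15s: ALLOW
  req#16 t=15s: ALLOW
  req#17 t=15s: DENY
  req#18 t=15s: DENY
  req#19 t=15s: DENY
  req#20 t=15s: DENY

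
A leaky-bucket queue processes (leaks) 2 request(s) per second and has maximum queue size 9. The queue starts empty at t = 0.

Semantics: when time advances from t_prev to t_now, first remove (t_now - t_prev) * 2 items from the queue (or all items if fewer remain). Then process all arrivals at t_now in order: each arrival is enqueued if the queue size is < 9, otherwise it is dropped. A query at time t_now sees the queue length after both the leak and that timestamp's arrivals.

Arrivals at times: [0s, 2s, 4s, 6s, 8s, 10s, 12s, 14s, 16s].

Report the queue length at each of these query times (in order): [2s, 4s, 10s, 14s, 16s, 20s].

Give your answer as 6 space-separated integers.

Answer: 1 1 1 1 1 0

Derivation:
Queue lengths at query times:
  query t=2s: backlog = 1
  query t=4s: backlog = 1
  query t=10s: backlog = 1
  query t=14s: backlog = 1
  query t=16s: backlog = 1
  query t=20s: backlog = 0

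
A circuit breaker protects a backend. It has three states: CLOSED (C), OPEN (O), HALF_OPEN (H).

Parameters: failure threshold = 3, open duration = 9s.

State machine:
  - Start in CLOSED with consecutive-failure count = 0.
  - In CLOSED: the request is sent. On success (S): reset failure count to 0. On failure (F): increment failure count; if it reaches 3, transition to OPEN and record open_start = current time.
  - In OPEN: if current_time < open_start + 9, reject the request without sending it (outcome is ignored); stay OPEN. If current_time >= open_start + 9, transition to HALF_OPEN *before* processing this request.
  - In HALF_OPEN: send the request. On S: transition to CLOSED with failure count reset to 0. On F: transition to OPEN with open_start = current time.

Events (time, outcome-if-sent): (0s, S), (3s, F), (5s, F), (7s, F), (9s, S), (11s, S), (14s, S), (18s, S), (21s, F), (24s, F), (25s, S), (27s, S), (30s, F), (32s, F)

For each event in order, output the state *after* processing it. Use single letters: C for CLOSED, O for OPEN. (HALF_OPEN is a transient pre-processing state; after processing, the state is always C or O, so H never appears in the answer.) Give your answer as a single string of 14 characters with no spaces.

State after each event:
  event#1 t=0s outcome=S: state=CLOSED
  event#2 t=3s outcome=F: state=CLOSED
  event#3 t=5s outcome=F: state=CLOSED
  event#4 t=7s outcome=F: state=OPEN
  event#5 t=9s outcome=S: state=OPEN
  event#6 t=11s outcome=S: state=OPEN
  event#7 t=14s outcome=S: state=OPEN
  event#8 t=18s outcome=S: state=CLOSED
  event#9 t=21s outcome=F: state=CLOSED
  event#10 t=24s outcome=F: state=CLOSED
  event#11 t=25s outcome=S: state=CLOSED
  event#12 t=27s outcome=S: state=CLOSED
  event#13 t=30s outcome=F: state=CLOSED
  event#14 t=32s outcome=F: state=CLOSED

Answer: CCCOOOOCCCCCCC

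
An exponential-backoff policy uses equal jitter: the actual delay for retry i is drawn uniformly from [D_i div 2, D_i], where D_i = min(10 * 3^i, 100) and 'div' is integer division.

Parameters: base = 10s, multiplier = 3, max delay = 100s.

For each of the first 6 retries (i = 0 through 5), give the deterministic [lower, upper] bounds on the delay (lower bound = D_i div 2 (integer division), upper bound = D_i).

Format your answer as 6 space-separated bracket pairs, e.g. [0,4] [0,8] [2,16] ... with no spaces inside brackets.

Answer: [5,10] [15,30] [45,90] [50,100] [50,100] [50,100]

Derivation:
Computing bounds per retry:
  i=0: D_i=min(10*3^0,100)=10, bounds=[5,10]
  i=1: D_i=min(10*3^1,100)=30, bounds=[15,30]
  i=2: D_i=min(10*3^2,100)=90, bounds=[45,90]
  i=3: D_i=min(10*3^3,100)=100, bounds=[50,100]
  i=4: D_i=min(10*3^4,100)=100, bounds=[50,100]
  i=5: D_i=min(10*3^5,100)=100, bounds=[50,100]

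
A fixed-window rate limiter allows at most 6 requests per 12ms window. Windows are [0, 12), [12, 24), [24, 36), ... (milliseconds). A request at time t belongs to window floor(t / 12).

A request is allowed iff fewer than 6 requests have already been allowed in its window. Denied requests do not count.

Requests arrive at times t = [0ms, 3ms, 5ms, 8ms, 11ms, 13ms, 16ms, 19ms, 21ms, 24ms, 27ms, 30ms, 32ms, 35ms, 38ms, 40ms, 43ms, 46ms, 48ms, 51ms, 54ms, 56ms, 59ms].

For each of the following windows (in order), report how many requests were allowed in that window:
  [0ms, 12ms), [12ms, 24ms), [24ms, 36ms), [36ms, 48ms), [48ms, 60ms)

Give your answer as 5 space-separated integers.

Processing requests:
  req#1 t=0ms (window 0): ALLOW
  req#2 t=3ms (window 0): ALLOW
  req#3 t=5ms (window 0): ALLOW
  req#4 t=8ms (window 0): ALLOW
  req#5 t=11ms (window 0): ALLOW
  req#6 t=13ms (window 1): ALLOW
  req#7 t=16ms (window 1): ALLOW
  req#8 t=19ms (window 1): ALLOW
  req#9 t=21ms (window 1): ALLOW
  req#10 t=24ms (window 2): ALLOW
  req#11 t=27ms (window 2): ALLOW
  req#12 t=30ms (window 2): ALLOW
  req#13 t=32ms (window 2): ALLOW
  req#14 t=35ms (window 2): ALLOW
  req#15 t=38ms (window 3): ALLOW
  req#16 t=40ms (window 3): ALLOW
  req#17 t=43ms (window 3): ALLOW
  req#18 t=46ms (window 3): ALLOW
  req#19 t=48ms (window 4): ALLOW
  req#20 t=51ms (window 4): ALLOW
  req#21 t=54ms (window 4): ALLOW
  req#22 t=56ms (window 4): ALLOW
  req#23 t=59ms (window 4): ALLOW

Allowed counts by window: 5 4 5 4 5

Answer: 5 4 5 4 5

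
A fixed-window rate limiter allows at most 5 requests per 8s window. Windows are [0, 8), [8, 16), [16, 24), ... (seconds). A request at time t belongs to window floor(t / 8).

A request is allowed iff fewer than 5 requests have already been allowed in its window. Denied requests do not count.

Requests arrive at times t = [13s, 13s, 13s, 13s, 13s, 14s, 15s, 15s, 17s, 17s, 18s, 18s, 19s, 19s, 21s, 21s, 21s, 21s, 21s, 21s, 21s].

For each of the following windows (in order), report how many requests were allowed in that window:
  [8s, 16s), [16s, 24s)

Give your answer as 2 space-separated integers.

Processing requests:
  req#1 t=13s (window 1): ALLOW
  req#2 t=13s (window 1): ALLOW
  req#3 t=13s (window 1): ALLOW
  req#4 t=13s (window 1): ALLOW
  req#5 t=13s (window 1): ALLOW
  req#6 t=14s (window 1): DENY
  req#7 t=15s (window 1): DENY
  req#8 t=15s (window 1): DENY
  req#9 t=17s (window 2): ALLOW
  req#10 t=17s (window 2): ALLOW
  req#11 t=18s (window 2): ALLOW
  req#12 t=18s (window 2): ALLOW
  req#13 t=19s (window 2): ALLOW
  req#14 t=19s (window 2): DENY
  req#15 t=21s (window 2): DENY
  req#16 t=21s (window 2): DENY
  req#17 t=21s (window 2): DENY
  req#18 t=21s (window 2): DENY
  req#19 t=21s (window 2): DENY
  req#20 t=21s (window 2): DENY
  req#21 t=21s (window 2): DENY

Allowed counts by window: 5 5

Answer: 5 5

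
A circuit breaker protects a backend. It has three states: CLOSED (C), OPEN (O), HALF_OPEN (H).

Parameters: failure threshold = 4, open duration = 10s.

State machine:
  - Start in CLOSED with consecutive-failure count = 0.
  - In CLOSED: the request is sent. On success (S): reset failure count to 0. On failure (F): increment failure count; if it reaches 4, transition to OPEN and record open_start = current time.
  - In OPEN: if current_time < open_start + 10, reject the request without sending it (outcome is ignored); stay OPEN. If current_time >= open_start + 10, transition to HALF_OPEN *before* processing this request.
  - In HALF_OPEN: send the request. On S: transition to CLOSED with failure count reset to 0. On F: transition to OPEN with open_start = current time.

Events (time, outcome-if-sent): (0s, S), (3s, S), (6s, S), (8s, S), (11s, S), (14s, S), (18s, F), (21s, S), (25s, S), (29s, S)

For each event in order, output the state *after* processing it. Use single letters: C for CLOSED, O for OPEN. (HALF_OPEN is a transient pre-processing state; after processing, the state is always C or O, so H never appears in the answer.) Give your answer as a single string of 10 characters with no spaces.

Answer: CCCCCCCCCC

Derivation:
State after each event:
  event#1 t=0s outcome=S: state=CLOSED
  event#2 t=3s outcome=S: state=CLOSED
  event#3 t=6s outcome=S: state=CLOSED
  event#4 t=8s outcome=S: state=CLOSED
  event#5 t=11s outcome=S: state=CLOSED
  event#6 t=14s outcome=S: state=CLOSED
  event#7 t=18s outcome=F: state=CLOSED
  event#8 t=21s outcome=S: state=CLOSED
  event#9 t=25s outcome=S: state=CLOSED
  event#10 t=29s outcome=S: state=CLOSED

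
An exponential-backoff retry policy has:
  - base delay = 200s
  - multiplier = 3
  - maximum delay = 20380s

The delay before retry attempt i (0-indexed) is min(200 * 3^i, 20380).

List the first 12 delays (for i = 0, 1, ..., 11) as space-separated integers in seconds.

Answer: 200 600 1800 5400 16200 20380 20380 20380 20380 20380 20380 20380

Derivation:
Computing each delay:
  i=0: min(200*3^0, 20380) = 200
  i=1: min(200*3^1, 20380) = 600
  i=2: min(200*3^2, 20380) = 1800
  i=3: min(200*3^3, 20380) = 5400
  i=4: min(200*3^4, 20380) = 16200
  i=5: min(200*3^5, 20380) = 20380
  i=6: min(200*3^6, 20380) = 20380
  i=7: min(200*3^7, 20380) = 20380
  i=8: min(200*3^8, 20380) = 20380
  i=9: min(200*3^9, 20380) = 20380
  i=10: min(200*3^10, 20380) = 20380
  i=11: min(200*3^11, 20380) = 20380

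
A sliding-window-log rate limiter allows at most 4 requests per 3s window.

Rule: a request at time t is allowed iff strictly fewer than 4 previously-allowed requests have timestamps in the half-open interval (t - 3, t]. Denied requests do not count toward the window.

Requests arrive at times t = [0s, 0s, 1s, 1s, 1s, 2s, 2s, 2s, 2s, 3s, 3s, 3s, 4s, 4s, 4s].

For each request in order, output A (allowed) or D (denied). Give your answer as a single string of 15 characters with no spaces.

Tracking allowed requests in the window:
  req#1 t=0s: ALLOW
  req#2 t=0s: ALLOW
  req#3 t=1s: ALLOW
  req#4 t=1s: ALLOW
  req#5 t=1s: DENY
  req#6 t=2s: DENY
  req#7 t=2s: DENY
  req#8 t=2s: DENY
  req#9 t=2s: DENY
  req#10 t=3s: ALLOW
  req#11 t=3s: ALLOW
  req#12 t=3s: DENY
  req#13 t=4s: ALLOW
  req#14 t=4s: ALLOW
  req#15 t=4s: DENY

Answer: AAAADDDDDAADAAD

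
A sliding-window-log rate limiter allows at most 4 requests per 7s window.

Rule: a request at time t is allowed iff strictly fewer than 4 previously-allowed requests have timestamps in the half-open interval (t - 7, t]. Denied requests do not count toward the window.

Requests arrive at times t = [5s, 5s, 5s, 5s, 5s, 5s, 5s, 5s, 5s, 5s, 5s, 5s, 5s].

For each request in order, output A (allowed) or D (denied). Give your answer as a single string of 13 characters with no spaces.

Tracking allowed requests in the window:
  req#1 t=5s: ALLOW
  req#2 t=5s: ALLOW
  req#3 t=5s: ALLOW
  req#4 t=5s: ALLOW
  req#5 t=5s: DENY
  req#6 t=5s: DENY
  req#7 t=5s: DENY
  req#8 t=5s: DENY
  req#9 t=5s: DENY
  req#10 t=5s: DENY
  req#11 t=5s: DENY
  req#12 t=5s: DENY
  req#13 t=5s: DENY

Answer: AAAADDDDDDDDD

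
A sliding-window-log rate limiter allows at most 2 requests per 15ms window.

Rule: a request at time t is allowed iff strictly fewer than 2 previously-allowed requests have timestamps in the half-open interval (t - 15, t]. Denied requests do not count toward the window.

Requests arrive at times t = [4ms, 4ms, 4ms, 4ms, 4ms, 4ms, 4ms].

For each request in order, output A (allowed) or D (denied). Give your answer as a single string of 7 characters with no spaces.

Tracking allowed requests in the window:
  req#1 t=4ms: ALLOW
  req#2 t=4ms: ALLOW
  req#3 t=4ms: DENY
  req#4 t=4ms: DENY
  req#5 t=4ms: DENY
  req#6 t=4ms: DENY
  req#7 t=4ms: DENY

Answer: AADDDDD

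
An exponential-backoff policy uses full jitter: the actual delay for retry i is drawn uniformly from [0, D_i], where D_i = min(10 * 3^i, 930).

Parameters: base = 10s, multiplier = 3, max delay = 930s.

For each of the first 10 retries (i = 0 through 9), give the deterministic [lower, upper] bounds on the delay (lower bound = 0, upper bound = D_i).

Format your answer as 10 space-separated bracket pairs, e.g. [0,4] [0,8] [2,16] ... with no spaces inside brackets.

Computing bounds per retry:
  i=0: D_i=min(10*3^0,930)=10, bounds=[0,10]
  i=1: D_i=min(10*3^1,930)=30, bounds=[0,30]
  i=2: D_i=min(10*3^2,930)=90, bounds=[0,90]
  i=3: D_i=min(10*3^3,930)=270, bounds=[0,270]
  i=4: D_i=min(10*3^4,930)=810, bounds=[0,810]
  i=5: D_i=min(10*3^5,930)=930, bounds=[0,930]
  i=6: D_i=min(10*3^6,930)=930, bounds=[0,930]
  i=7: D_i=min(10*3^7,930)=930, bounds=[0,930]
  i=8: D_i=min(10*3^8,930)=930, bounds=[0,930]
  i=9: D_i=min(10*3^9,930)=930, bounds=[0,930]

Answer: [0,10] [0,30] [0,90] [0,270] [0,810] [0,930] [0,930] [0,930] [0,930] [0,930]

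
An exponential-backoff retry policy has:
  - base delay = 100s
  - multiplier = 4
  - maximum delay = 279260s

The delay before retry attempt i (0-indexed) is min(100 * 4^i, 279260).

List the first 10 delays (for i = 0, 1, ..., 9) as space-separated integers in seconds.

Answer: 100 400 1600 6400 25600 102400 279260 279260 279260 279260

Derivation:
Computing each delay:
  i=0: min(100*4^0, 279260) = 100
  i=1: min(100*4^1, 279260) = 400
  i=2: min(100*4^2, 279260) = 1600
  i=3: min(100*4^3, 279260) = 6400
  i=4: min(100*4^4, 279260) = 25600
  i=5: min(100*4^5, 279260) = 102400
  i=6: min(100*4^6, 279260) = 279260
  i=7: min(100*4^7, 279260) = 279260
  i=8: min(100*4^8, 279260) = 279260
  i=9: min(100*4^9, 279260) = 279260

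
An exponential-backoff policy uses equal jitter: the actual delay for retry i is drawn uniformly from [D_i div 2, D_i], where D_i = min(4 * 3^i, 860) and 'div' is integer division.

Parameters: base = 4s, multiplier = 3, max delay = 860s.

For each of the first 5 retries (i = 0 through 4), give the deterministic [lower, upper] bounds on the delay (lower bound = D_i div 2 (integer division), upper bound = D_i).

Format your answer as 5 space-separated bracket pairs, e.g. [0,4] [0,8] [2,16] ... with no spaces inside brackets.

Computing bounds per retry:
  i=0: D_i=min(4*3^0,860)=4, bounds=[2,4]
  i=1: D_i=min(4*3^1,860)=12, bounds=[6,12]
  i=2: D_i=min(4*3^2,860)=36, bounds=[18,36]
  i=3: D_i=min(4*3^3,860)=108, bounds=[54,108]
  i=4: D_i=min(4*3^4,860)=324, bounds=[162,324]

Answer: [2,4] [6,12] [18,36] [54,108] [162,324]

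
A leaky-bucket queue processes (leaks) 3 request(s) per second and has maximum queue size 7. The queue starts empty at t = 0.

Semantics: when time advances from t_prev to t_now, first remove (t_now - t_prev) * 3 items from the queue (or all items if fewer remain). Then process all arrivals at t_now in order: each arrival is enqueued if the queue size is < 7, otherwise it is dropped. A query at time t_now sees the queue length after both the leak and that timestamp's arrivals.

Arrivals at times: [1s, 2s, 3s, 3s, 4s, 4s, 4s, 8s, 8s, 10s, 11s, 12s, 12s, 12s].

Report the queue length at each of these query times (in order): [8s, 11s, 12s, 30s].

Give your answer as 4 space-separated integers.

Queue lengths at query times:
  query t=8s: backlog = 2
  query t=11s: backlog = 1
  query t=12s: backlog = 3
  query t=30s: backlog = 0

Answer: 2 1 3 0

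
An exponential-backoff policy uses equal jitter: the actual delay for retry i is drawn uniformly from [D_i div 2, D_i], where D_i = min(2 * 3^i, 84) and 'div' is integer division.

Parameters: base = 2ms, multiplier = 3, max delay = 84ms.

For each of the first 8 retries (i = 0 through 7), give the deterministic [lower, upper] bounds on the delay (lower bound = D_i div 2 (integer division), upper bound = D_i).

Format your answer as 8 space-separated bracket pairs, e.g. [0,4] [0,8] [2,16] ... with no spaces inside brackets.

Answer: [1,2] [3,6] [9,18] [27,54] [42,84] [42,84] [42,84] [42,84]

Derivation:
Computing bounds per retry:
  i=0: D_i=min(2*3^0,84)=2, bounds=[1,2]
  i=1: D_i=min(2*3^1,84)=6, bounds=[3,6]
  i=2: D_i=min(2*3^2,84)=18, bounds=[9,18]
  i=3: D_i=min(2*3^3,84)=54, bounds=[27,54]
  i=4: D_i=min(2*3^4,84)=84, bounds=[42,84]
  i=5: D_i=min(2*3^5,84)=84, bounds=[42,84]
  i=6: D_i=min(2*3^6,84)=84, bounds=[42,84]
  i=7: D_i=min(2*3^7,84)=84, bounds=[42,84]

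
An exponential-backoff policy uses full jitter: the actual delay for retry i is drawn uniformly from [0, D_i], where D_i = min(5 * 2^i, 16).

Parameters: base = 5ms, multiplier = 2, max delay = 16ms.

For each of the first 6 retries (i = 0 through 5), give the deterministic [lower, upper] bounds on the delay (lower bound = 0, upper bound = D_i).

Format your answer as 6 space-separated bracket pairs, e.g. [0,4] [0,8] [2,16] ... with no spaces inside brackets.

Answer: [0,5] [0,10] [0,16] [0,16] [0,16] [0,16]

Derivation:
Computing bounds per retry:
  i=0: D_i=min(5*2^0,16)=5, bounds=[0,5]
  i=1: D_i=min(5*2^1,16)=10, bounds=[0,10]
  i=2: D_i=min(5*2^2,16)=16, bounds=[0,16]
  i=3: D_i=min(5*2^3,16)=16, bounds=[0,16]
  i=4: D_i=min(5*2^4,16)=16, bounds=[0,16]
  i=5: D_i=min(5*2^5,16)=16, bounds=[0,16]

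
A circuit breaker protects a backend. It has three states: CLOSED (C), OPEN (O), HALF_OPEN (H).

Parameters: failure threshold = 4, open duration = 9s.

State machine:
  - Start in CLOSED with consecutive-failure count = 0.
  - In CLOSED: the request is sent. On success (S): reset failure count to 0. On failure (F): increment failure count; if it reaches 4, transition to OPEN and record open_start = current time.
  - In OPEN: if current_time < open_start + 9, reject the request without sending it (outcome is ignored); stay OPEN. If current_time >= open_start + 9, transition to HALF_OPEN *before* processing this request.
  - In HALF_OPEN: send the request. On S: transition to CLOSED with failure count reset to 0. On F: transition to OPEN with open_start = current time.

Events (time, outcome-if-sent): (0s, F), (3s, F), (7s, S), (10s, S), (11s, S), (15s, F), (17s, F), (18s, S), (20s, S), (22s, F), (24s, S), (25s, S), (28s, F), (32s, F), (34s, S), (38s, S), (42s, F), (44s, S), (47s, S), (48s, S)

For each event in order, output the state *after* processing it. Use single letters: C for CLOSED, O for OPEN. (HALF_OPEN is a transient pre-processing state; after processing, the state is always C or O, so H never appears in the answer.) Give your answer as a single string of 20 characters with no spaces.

Answer: CCCCCCCCCCCCCCCCCCCC

Derivation:
State after each event:
  event#1 t=0s outcome=F: state=CLOSED
  event#2 t=3s outcome=F: state=CLOSED
  event#3 t=7s outcome=S: state=CLOSED
  event#4 t=10s outcome=S: state=CLOSED
  event#5 t=11s outcome=S: state=CLOSED
  event#6 t=15s outcome=F: state=CLOSED
  event#7 t=17s outcome=F: state=CLOSED
  event#8 t=18s outcome=S: state=CLOSED
  event#9 t=20s outcome=S: state=CLOSED
  event#10 t=22s outcome=F: state=CLOSED
  event#11 t=24s outcome=S: state=CLOSED
  event#12 t=25s outcome=S: state=CLOSED
  event#13 t=28s outcome=F: state=CLOSED
  event#14 t=32s outcome=F: state=CLOSED
  event#15 t=34s outcome=S: state=CLOSED
  event#16 t=38s outcome=S: state=CLOSED
  event#17 t=42s outcome=F: state=CLOSED
  event#18 t=44s outcome=S: state=CLOSED
  event#19 t=47s outcome=S: state=CLOSED
  event#20 t=48s outcome=S: state=CLOSED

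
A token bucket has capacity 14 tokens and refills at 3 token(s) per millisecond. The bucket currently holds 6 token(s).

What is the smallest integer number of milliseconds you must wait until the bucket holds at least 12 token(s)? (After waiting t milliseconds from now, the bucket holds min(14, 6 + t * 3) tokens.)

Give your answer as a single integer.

Answer: 2

Derivation:
Need 6 + t * 3 >= 12, so t >= 6/3.
Smallest integer t = ceil(6/3) = 2.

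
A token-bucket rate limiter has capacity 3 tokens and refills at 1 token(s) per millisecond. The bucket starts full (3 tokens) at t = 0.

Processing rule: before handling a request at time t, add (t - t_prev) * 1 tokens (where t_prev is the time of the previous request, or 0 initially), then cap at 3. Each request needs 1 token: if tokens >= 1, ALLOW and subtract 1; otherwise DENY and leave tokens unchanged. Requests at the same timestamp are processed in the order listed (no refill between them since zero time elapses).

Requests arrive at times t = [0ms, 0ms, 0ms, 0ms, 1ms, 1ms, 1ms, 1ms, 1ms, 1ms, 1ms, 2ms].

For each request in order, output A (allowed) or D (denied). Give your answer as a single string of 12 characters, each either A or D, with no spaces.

Answer: AAADADDDDDDA

Derivation:
Simulating step by step:
  req#1 t=0ms: ALLOW
  req#2 t=0ms: ALLOW
  req#3 t=0ms: ALLOW
  req#4 t=0ms: DENY
  req#5 t=1ms: ALLOW
  req#6 t=1ms: DENY
  req#7 t=1ms: DENY
  req#8 t=1ms: DENY
  req#9 t=1ms: DENY
  req#10 t=1ms: DENY
  req#11 t=1ms: DENY
  req#12 t=2ms: ALLOW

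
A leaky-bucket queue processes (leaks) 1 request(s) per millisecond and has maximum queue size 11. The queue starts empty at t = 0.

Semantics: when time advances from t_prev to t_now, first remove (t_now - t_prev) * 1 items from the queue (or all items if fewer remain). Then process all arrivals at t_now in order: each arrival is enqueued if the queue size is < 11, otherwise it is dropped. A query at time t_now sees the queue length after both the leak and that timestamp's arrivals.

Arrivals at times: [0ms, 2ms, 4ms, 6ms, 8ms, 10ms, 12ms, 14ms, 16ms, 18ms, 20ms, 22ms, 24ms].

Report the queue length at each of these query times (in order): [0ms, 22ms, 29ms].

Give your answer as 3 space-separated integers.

Answer: 1 1 0

Derivation:
Queue lengths at query times:
  query t=0ms: backlog = 1
  query t=22ms: backlog = 1
  query t=29ms: backlog = 0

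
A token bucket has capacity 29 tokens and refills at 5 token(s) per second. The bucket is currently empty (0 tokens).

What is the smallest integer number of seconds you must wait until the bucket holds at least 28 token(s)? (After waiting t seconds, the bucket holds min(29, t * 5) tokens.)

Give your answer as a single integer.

Answer: 6

Derivation:
Need t * 5 >= 28, so t >= 28/5.
Smallest integer t = ceil(28/5) = 6.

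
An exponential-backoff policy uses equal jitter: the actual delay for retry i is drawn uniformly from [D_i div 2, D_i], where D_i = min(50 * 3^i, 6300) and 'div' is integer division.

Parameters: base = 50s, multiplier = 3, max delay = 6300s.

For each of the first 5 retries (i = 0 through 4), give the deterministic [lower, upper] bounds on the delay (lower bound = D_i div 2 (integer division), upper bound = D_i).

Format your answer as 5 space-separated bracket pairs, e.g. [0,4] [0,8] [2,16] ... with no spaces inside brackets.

Computing bounds per retry:
  i=0: D_i=min(50*3^0,6300)=50, bounds=[25,50]
  i=1: D_i=min(50*3^1,6300)=150, bounds=[75,150]
  i=2: D_i=min(50*3^2,6300)=450, bounds=[225,450]
  i=3: D_i=min(50*3^3,6300)=1350, bounds=[675,1350]
  i=4: D_i=min(50*3^4,6300)=4050, bounds=[2025,4050]

Answer: [25,50] [75,150] [225,450] [675,1350] [2025,4050]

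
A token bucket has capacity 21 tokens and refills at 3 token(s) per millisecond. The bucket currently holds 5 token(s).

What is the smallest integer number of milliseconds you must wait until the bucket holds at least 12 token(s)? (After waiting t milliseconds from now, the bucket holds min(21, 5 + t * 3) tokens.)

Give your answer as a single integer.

Need 5 + t * 3 >= 12, so t >= 7/3.
Smallest integer t = ceil(7/3) = 3.

Answer: 3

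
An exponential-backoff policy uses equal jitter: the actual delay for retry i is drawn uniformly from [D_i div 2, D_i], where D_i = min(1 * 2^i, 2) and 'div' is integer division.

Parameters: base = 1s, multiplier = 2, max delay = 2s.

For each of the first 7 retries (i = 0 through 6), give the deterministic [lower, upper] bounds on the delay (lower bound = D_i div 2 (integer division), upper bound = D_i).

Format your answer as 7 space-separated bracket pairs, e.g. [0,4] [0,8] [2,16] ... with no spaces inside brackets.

Computing bounds per retry:
  i=0: D_i=min(1*2^0,2)=1, bounds=[0,1]
  i=1: D_i=min(1*2^1,2)=2, bounds=[1,2]
  i=2: D_i=min(1*2^2,2)=2, bounds=[1,2]
  i=3: D_i=min(1*2^3,2)=2, bounds=[1,2]
  i=4: D_i=min(1*2^4,2)=2, bounds=[1,2]
  i=5: D_i=min(1*2^5,2)=2, bounds=[1,2]
  i=6: D_i=min(1*2^6,2)=2, bounds=[1,2]

Answer: [0,1] [1,2] [1,2] [1,2] [1,2] [1,2] [1,2]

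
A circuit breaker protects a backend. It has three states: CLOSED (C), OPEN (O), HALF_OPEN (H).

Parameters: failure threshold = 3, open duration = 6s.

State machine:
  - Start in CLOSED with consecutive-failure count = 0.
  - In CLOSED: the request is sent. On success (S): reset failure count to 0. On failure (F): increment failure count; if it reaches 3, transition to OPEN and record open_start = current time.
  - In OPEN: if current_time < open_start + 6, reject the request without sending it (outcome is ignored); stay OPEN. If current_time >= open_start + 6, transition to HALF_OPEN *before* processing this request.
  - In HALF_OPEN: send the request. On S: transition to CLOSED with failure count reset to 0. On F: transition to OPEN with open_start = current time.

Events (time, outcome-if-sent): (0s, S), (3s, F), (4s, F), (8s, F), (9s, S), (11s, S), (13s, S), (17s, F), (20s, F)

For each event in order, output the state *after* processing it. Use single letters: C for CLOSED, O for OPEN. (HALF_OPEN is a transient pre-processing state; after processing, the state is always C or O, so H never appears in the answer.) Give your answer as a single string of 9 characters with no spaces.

State after each event:
  event#1 t=0s outcome=S: state=CLOSED
  event#2 t=3s outcome=F: state=CLOSED
  event#3 t=4s outcome=F: state=CLOSED
  event#4 t=8s outcome=F: state=OPEN
  event#5 t=9s outcome=S: state=OPEN
  event#6 t=11s outcome=S: state=OPEN
  event#7 t=13s outcome=S: state=OPEN
  event#8 t=17s outcome=F: state=OPEN
  event#9 t=20s outcome=F: state=OPEN

Answer: CCCOOOOOO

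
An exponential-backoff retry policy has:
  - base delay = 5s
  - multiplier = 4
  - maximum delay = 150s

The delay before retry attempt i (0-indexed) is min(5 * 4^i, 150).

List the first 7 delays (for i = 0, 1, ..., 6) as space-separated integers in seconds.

Answer: 5 20 80 150 150 150 150

Derivation:
Computing each delay:
  i=0: min(5*4^0, 150) = 5
  i=1: min(5*4^1, 150) = 20
  i=2: min(5*4^2, 150) = 80
  i=3: min(5*4^3, 150) = 150
  i=4: min(5*4^4, 150) = 150
  i=5: min(5*4^5, 150) = 150
  i=6: min(5*4^6, 150) = 150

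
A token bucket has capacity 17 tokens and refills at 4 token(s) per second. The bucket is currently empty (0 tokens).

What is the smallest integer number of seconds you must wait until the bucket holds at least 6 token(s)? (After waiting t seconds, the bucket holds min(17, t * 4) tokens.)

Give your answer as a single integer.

Answer: 2

Derivation:
Need t * 4 >= 6, so t >= 6/4.
Smallest integer t = ceil(6/4) = 2.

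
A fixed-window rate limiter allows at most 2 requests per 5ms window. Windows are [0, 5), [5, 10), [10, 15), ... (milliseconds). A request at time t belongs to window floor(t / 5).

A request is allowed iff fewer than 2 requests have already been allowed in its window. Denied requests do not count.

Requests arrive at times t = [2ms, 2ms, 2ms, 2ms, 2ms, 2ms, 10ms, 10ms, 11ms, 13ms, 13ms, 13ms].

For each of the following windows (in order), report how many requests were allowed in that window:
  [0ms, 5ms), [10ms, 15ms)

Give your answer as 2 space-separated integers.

Answer: 2 2

Derivation:
Processing requests:
  req#1 t=2ms (window 0): ALLOW
  req#2 t=2ms (window 0): ALLOW
  req#3 t=2ms (window 0): DENY
  req#4 t=2ms (window 0): DENY
  req#5 t=2ms (window 0): DENY
  req#6 t=2ms (window 0): DENY
  req#7 t=10ms (window 2): ALLOW
  req#8 t=10ms (window 2): ALLOW
  req#9 t=11ms (window 2): DENY
  req#10 t=13ms (window 2): DENY
  req#11 t=13ms (window 2): DENY
  req#12 t=13ms (window 2): DENY

Allowed counts by window: 2 2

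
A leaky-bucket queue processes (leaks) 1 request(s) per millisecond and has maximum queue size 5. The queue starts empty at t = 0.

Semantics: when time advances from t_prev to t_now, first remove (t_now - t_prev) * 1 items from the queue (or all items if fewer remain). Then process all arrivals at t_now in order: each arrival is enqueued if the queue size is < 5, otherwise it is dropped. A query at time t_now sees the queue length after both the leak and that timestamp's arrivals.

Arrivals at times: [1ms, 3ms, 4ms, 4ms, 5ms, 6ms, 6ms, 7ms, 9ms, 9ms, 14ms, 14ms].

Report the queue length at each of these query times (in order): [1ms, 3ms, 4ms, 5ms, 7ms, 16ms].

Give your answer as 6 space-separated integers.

Answer: 1 1 2 2 3 0

Derivation:
Queue lengths at query times:
  query t=1ms: backlog = 1
  query t=3ms: backlog = 1
  query t=4ms: backlog = 2
  query t=5ms: backlog = 2
  query t=7ms: backlog = 3
  query t=16ms: backlog = 0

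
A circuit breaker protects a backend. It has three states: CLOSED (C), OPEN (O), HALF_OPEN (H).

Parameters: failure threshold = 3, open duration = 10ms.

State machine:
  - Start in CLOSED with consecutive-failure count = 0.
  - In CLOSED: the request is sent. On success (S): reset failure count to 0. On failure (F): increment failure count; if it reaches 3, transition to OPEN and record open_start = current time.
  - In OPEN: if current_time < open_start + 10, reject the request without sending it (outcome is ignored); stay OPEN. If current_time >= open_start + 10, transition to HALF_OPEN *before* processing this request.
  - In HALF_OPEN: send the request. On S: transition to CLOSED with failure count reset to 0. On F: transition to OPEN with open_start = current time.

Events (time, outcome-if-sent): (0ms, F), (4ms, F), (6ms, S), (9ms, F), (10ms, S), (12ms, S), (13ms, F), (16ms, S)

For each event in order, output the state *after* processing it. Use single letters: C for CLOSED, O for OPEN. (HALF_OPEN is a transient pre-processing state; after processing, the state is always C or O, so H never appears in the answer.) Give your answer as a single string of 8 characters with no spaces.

Answer: CCCCCCCC

Derivation:
State after each event:
  event#1 t=0ms outcome=F: state=CLOSED
  event#2 t=4ms outcome=F: state=CLOSED
  event#3 t=6ms outcome=S: state=CLOSED
  event#4 t=9ms outcome=F: state=CLOSED
  event#5 t=10ms outcome=S: state=CLOSED
  event#6 t=12ms outcome=S: state=CLOSED
  event#7 t=13ms outcome=F: state=CLOSED
  event#8 t=16ms outcome=S: state=CLOSED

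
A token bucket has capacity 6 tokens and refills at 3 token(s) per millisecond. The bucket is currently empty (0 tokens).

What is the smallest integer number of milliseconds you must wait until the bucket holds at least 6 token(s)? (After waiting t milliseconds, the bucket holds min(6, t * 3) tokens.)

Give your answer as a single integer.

Need t * 3 >= 6, so t >= 6/3.
Smallest integer t = ceil(6/3) = 2.

Answer: 2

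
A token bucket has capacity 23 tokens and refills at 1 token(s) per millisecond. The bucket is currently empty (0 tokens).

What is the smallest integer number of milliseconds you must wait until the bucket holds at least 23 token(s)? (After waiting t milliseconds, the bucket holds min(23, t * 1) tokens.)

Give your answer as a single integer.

Need t * 1 >= 23, so t >= 23/1.
Smallest integer t = ceil(23/1) = 23.

Answer: 23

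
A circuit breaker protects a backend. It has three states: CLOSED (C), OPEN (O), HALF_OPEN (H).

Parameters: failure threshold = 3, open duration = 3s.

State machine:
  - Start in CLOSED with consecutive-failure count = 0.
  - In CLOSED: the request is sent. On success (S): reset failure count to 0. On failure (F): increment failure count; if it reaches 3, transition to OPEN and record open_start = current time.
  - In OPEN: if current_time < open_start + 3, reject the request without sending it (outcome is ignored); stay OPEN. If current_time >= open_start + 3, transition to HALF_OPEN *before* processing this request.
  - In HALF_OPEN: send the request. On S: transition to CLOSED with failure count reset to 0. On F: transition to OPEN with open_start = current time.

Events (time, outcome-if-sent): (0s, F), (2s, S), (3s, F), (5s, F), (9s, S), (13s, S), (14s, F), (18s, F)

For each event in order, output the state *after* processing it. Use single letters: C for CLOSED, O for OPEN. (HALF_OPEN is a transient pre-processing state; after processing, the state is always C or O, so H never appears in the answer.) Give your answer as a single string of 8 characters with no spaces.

State after each event:
  event#1 t=0s outcome=F: state=CLOSED
  event#2 t=2s outcome=S: state=CLOSED
  event#3 t=3s outcome=F: state=CLOSED
  event#4 t=5s outcome=F: state=CLOSED
  event#5 t=9s outcome=S: state=CLOSED
  event#6 t=13s outcome=S: state=CLOSED
  event#7 t=14s outcome=F: state=CLOSED
  event#8 t=18s outcome=F: state=CLOSED

Answer: CCCCCCCC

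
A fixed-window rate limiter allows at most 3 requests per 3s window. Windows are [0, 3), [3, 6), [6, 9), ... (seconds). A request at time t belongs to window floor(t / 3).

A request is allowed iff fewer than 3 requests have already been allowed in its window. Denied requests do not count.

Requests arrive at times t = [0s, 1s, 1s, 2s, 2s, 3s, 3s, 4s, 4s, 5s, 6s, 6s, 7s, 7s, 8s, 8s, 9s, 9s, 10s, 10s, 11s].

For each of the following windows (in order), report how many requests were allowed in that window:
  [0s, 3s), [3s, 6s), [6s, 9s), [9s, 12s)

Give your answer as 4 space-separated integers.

Answer: 3 3 3 3

Derivation:
Processing requests:
  req#1 t=0s (window 0): ALLOW
  req#2 t=1s (window 0): ALLOW
  req#3 t=1s (window 0): ALLOW
  req#4 t=2s (window 0): DENY
  req#5 t=2s (window 0): DENY
  req#6 t=3s (window 1): ALLOW
  req#7 t=3s (window 1): ALLOW
  req#8 t=4s (window 1): ALLOW
  req#9 t=4s (window 1): DENY
  req#10 t=5s (window 1): DENY
  req#11 t=6s (window 2): ALLOW
  req#12 t=6s (window 2): ALLOW
  req#13 t=7s (window 2): ALLOW
  req#14 t=7s (window 2): DENY
  req#15 t=8s (window 2): DENY
  req#16 t=8s (window 2): DENY
  req#17 t=9s (window 3): ALLOW
  req#18 t=9s (window 3): ALLOW
  req#19 t=10s (window 3): ALLOW
  req#20 t=10s (window 3): DENY
  req#21 t=11s (window 3): DENY

Allowed counts by window: 3 3 3 3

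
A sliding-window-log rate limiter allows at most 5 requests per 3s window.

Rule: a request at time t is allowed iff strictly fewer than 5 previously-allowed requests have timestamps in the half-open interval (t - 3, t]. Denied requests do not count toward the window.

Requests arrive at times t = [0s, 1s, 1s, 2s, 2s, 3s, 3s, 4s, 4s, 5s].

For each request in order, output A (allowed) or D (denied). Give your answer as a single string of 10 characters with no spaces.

Answer: AAAAAADAAA

Derivation:
Tracking allowed requests in the window:
  req#1 t=0s: ALLOW
  req#2 t=1s: ALLOW
  req#3 t=1s: ALLOW
  req#4 t=2s: ALLOW
  req#5 t=2s: ALLOW
  req#6 t=3s: ALLOW
  req#7 t=3s: DENY
  req#8 t=4s: ALLOW
  req#9 t=4s: ALLOW
  req#10 t=5s: ALLOW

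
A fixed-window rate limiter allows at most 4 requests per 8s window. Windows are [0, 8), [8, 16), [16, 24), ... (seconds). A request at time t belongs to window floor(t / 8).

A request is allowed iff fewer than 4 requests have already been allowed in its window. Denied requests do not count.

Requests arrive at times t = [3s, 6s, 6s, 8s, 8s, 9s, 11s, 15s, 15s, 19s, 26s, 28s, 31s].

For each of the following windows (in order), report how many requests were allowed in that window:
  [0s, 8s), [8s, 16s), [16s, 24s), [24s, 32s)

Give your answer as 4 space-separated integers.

Processing requests:
  req#1 t=3s (window 0): ALLOW
  req#2 t=6s (window 0): ALLOW
  req#3 t=6s (window 0): ALLOW
  req#4 t=8s (window 1): ALLOW
  req#5 t=8s (window 1): ALLOW
  req#6 t=9s (window 1): ALLOW
  req#7 t=11s (window 1): ALLOW
  req#8 t=15s (window 1): DENY
  req#9 t=15s (window 1): DENY
  req#10 t=19s (window 2): ALLOW
  req#11 t=26s (window 3): ALLOW
  req#12 t=28s (window 3): ALLOW
  req#13 t=31s (window 3): ALLOW

Allowed counts by window: 3 4 1 3

Answer: 3 4 1 3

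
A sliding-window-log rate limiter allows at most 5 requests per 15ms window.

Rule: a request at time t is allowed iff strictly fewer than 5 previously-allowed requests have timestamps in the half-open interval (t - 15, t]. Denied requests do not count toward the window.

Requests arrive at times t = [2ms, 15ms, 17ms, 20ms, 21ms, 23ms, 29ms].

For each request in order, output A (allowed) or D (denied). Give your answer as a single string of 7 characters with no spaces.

Tracking allowed requests in the window:
  req#1 t=2ms: ALLOW
  req#2 t=15ms: ALLOW
  req#3 t=17ms: ALLOW
  req#4 t=20ms: ALLOW
  req#5 t=21ms: ALLOW
  req#6 t=23ms: ALLOW
  req#7 t=29ms: DENY

Answer: AAAAAAD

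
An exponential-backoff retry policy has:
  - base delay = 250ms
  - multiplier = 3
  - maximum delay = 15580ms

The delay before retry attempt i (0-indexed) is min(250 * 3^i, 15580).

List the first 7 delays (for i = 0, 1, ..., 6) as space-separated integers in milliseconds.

Answer: 250 750 2250 6750 15580 15580 15580

Derivation:
Computing each delay:
  i=0: min(250*3^0, 15580) = 250
  i=1: min(250*3^1, 15580) = 750
  i=2: min(250*3^2, 15580) = 2250
  i=3: min(250*3^3, 15580) = 6750
  i=4: min(250*3^4, 15580) = 15580
  i=5: min(250*3^5, 15580) = 15580
  i=6: min(250*3^6, 15580) = 15580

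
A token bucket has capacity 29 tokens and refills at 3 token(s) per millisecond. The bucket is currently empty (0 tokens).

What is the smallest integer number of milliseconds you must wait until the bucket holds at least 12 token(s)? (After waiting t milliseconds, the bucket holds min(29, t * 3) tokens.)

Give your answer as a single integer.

Answer: 4

Derivation:
Need t * 3 >= 12, so t >= 12/3.
Smallest integer t = ceil(12/3) = 4.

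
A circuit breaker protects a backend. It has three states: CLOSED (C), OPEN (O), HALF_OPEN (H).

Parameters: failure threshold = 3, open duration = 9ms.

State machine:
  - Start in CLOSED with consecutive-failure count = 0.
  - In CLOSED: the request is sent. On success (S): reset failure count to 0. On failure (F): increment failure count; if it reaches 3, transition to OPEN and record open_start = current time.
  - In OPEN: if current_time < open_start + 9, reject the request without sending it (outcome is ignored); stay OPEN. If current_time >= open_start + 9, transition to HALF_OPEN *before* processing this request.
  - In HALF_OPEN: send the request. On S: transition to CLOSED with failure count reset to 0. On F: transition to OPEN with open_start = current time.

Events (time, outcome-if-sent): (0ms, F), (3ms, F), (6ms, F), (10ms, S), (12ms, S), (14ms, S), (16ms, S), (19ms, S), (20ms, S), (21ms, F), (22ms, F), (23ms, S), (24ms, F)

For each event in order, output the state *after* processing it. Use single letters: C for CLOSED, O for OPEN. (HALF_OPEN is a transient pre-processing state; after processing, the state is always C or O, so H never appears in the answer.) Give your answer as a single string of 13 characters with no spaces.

State after each event:
  event#1 t=0ms outcome=F: state=CLOSED
  event#2 t=3ms outcome=F: state=CLOSED
  event#3 t=6ms outcome=F: state=OPEN
  event#4 t=10ms outcome=S: state=OPEN
  event#5 t=12ms outcome=S: state=OPEN
  event#6 t=14ms outcome=S: state=OPEN
  event#7 t=16ms outcome=S: state=CLOSED
  event#8 t=19ms outcome=S: state=CLOSED
  event#9 t=20ms outcome=S: state=CLOSED
  event#10 t=21ms outcome=F: state=CLOSED
  event#11 t=22ms outcome=F: state=CLOSED
  event#12 t=23ms outcome=S: state=CLOSED
  event#13 t=24ms outcome=F: state=CLOSED

Answer: CCOOOOCCCCCCC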